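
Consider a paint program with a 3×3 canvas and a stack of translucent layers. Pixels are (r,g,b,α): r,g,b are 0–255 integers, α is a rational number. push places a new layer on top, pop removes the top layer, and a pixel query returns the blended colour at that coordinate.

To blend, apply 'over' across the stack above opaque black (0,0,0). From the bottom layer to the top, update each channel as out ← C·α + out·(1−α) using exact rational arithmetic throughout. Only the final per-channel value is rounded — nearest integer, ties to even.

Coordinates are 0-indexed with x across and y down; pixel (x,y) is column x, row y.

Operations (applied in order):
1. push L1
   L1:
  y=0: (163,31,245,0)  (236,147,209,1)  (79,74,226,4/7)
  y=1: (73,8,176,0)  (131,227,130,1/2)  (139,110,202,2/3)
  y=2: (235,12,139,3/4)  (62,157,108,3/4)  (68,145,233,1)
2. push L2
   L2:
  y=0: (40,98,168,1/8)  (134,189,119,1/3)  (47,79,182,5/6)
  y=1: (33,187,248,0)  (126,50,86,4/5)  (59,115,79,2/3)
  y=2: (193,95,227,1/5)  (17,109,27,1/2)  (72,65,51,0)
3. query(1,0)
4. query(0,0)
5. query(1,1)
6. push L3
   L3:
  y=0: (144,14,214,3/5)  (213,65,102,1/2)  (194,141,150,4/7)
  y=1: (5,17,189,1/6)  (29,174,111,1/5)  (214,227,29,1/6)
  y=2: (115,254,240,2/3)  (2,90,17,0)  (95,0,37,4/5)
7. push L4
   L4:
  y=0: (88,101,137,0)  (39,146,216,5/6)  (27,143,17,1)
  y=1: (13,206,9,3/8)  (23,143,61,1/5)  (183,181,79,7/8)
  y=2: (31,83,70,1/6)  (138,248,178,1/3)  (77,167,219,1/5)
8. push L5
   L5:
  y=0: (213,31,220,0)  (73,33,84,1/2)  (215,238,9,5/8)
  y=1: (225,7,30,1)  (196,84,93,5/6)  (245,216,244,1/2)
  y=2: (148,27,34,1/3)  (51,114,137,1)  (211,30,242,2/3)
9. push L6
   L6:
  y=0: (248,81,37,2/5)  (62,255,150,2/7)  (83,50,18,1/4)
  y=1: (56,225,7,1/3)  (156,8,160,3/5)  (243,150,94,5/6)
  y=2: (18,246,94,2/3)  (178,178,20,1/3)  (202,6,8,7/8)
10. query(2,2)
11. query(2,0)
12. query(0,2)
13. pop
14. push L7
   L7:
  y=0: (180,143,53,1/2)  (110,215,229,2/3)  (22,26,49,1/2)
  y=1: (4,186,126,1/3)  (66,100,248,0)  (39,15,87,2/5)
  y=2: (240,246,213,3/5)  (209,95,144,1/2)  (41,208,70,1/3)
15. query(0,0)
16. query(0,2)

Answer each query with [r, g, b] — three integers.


at x=1,y=0 over L1,L2:
after L1 α=1: [236, 147, 209]
after L2 α=1/3: [202, 161, 179]
= [202, 161, 179]

query (0,0) [L1,L2] — begin 0,0,0
+L1 (α=0) → [0, 0, 0]
+L2 (α=1/8) → [5, 49/4, 21]
→ [5, 12, 21]

(1,1) stack=L1,L2; from [0,0,0]:
+L1 (α=1/2) → [131/2, 227/2, 65]
+L2 (α=4/5) → [1139/10, 627/10, 409/5]
rounded: [114, 63, 82]

(2,2) stack=L1,L2,L3,L4,L5,L6; from [0,0,0]:
after L1 α=1: [68, 145, 233]
after L2 α=0: [68, 145, 233]
after L3 α=4/5: [448/5, 29, 381/5]
after L4 α=1/5: [2177/25, 283/5, 2619/25]
after L5 α=2/3: [12727/75, 583/15, 14719/75]
after L6 α=7/8: [118777/600, 1213/120, 18919/600]
rounded: [198, 10, 32]

query (2,0) [L1,L2,L3,L4,L5,L6] — begin 0,0,0
after L1 α=4/7: [316/7, 296/7, 904/7]
after L2 α=5/6: [1961/42, 3061/42, 3637/21]
after L3 α=4/7: [12825/98, 10957/98, 7837/49]
after L4 α=1: [27, 143, 17]
after L5 α=5/8: [289/2, 1619/8, 12]
after L6 α=1/4: [1033/8, 5257/32, 27/2]
→ [129, 164, 14]

query (0,2) [L1,L2,L3,L4,L5,L6] — begin 0,0,0
after L1 α=3/4: [705/4, 9, 417/4]
after L2 α=1/5: [898/5, 131/5, 644/5]
after L3 α=2/3: [2048/15, 2671/15, 3044/15]
after L4 α=1/6: [2141/18, 1460/9, 1627/9]
after L5 α=1/3: [3473/27, 3163/27, 3560/27]
after L6 α=2/3: [4445/81, 16447/81, 8636/81]
= [55, 203, 107]

query (0,0) [L1,L2,L3,L4,L5,L7] — begin 0,0,0
after L1 α=0: [0, 0, 0]
after L2 α=1/8: [5, 49/4, 21]
after L3 α=3/5: [442/5, 133/10, 684/5]
after L4 α=0: [442/5, 133/10, 684/5]
after L5 α=0: [442/5, 133/10, 684/5]
after L7 α=1/2: [671/5, 1563/20, 949/10]
rounded: [134, 78, 95]

query (0,2) [L1,L2,L3,L4,L5,L7] — begin 0,0,0
after L1 α=3/4: [705/4, 9, 417/4]
after L2 α=1/5: [898/5, 131/5, 644/5]
after L3 α=2/3: [2048/15, 2671/15, 3044/15]
after L4 α=1/6: [2141/18, 1460/9, 1627/9]
after L5 α=1/3: [3473/27, 3163/27, 3560/27]
after L7 α=3/5: [26386/135, 26252/135, 24373/135]
→ [195, 194, 181]


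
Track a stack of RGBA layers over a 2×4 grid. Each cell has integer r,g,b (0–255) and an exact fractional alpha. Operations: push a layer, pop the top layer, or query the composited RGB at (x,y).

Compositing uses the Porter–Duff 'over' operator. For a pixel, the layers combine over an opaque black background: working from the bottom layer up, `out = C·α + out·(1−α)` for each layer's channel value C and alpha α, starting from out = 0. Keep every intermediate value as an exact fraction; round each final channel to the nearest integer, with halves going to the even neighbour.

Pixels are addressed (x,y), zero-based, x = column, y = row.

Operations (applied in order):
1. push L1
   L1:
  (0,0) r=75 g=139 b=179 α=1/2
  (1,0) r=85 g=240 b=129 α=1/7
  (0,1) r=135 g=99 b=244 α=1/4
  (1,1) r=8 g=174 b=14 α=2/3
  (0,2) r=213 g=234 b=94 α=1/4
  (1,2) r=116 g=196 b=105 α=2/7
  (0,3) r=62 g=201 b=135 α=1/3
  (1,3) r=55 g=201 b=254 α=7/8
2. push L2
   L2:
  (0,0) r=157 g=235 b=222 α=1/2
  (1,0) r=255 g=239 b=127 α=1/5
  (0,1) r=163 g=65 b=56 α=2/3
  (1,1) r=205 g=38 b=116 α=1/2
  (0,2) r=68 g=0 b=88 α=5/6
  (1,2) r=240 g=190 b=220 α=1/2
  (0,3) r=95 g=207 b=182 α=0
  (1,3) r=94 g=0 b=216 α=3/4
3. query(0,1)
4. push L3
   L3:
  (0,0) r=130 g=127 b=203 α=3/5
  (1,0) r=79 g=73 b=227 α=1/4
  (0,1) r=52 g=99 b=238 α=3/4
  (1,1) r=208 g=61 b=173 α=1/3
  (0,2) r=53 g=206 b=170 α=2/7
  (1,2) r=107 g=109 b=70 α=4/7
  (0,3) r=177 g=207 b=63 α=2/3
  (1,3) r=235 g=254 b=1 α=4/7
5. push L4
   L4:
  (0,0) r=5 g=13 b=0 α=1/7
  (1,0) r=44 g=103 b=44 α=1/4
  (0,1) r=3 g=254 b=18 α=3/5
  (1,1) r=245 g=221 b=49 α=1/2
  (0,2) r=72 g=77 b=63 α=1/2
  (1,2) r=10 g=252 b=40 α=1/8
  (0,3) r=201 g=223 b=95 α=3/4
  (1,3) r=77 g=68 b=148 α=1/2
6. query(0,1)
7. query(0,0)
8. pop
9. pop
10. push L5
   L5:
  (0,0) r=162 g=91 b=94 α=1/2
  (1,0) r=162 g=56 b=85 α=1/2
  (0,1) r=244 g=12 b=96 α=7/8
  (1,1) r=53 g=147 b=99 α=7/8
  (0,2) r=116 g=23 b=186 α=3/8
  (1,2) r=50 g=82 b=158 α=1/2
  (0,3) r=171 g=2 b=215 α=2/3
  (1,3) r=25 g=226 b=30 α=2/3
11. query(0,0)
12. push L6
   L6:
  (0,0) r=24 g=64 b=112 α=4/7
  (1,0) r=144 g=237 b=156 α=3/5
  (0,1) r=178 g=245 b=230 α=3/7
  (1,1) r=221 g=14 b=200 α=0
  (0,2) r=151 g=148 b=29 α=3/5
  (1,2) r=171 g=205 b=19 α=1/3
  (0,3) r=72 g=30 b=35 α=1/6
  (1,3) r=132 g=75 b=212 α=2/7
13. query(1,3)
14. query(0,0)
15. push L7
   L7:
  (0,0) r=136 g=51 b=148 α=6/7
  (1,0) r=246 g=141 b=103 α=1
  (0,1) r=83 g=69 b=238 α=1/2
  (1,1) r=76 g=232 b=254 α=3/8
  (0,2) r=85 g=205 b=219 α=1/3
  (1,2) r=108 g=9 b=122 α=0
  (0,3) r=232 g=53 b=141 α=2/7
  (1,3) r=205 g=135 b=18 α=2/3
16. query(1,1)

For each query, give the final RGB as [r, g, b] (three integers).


(0,1) stack=L1,L2; from [0,0,0]:
L1 α=1/4: [135/4, 99/4, 61]
L2 α=2/3: [1439/12, 619/12, 173/3]
rounded: [120, 52, 58]

query (0,1) [L1,L2,L3,L4] — begin 0,0,0
L1 α=1/4: [135/4, 99/4, 61]
L2 α=2/3: [1439/12, 619/12, 173/3]
L3 α=3/4: [3311/48, 4183/48, 2315/12]
L4 α=3/5: [3527/120, 22471/120, 2639/30]
= [29, 187, 88]

query (0,0) [L1,L2,L3,L4] — begin 0,0,0
after L1 α=1/2: [75/2, 139/2, 179/2]
after L2 α=1/2: [389/4, 609/4, 623/4]
after L3 α=3/5: [1169/10, 1371/10, 1841/10]
after L4 α=1/7: [3532/35, 4178/35, 789/5]
= [101, 119, 158]

at x=0,y=0 over L1,L2,L5:
+L1 (α=1/2) → [75/2, 139/2, 179/2]
+L2 (α=1/2) → [389/4, 609/4, 623/4]
+L5 (α=1/2) → [1037/8, 973/8, 999/8]
= [130, 122, 125]

at x=1,y=3 over L1,L2,L5,L6:
after L1 α=7/8: [385/8, 1407/8, 889/4]
after L2 α=3/4: [2641/32, 1407/32, 3481/16]
after L5 α=2/3: [4241/96, 15871/96, 4441/48]
after L6 α=2/7: [46549/672, 93755/672, 42557/336]
= [69, 140, 127]

query (0,0) [L1,L2,L5,L6] — begin 0,0,0
L1 α=1/2: [75/2, 139/2, 179/2]
L2 α=1/2: [389/4, 609/4, 623/4]
L5 α=1/2: [1037/8, 973/8, 999/8]
L6 α=4/7: [3879/56, 4967/56, 6581/56]
→ [69, 89, 118]

at x=1,y=1 over L1,L2,L5,L6,L7:
L1 α=2/3: [16/3, 116, 28/3]
L2 α=1/2: [631/6, 77, 188/3]
L5 α=7/8: [2857/48, 553/4, 2267/24]
L6 α=0: [2857/48, 553/4, 2267/24]
L7 α=3/8: [25229/384, 5549/32, 29623/192]
rounded: [66, 173, 154]


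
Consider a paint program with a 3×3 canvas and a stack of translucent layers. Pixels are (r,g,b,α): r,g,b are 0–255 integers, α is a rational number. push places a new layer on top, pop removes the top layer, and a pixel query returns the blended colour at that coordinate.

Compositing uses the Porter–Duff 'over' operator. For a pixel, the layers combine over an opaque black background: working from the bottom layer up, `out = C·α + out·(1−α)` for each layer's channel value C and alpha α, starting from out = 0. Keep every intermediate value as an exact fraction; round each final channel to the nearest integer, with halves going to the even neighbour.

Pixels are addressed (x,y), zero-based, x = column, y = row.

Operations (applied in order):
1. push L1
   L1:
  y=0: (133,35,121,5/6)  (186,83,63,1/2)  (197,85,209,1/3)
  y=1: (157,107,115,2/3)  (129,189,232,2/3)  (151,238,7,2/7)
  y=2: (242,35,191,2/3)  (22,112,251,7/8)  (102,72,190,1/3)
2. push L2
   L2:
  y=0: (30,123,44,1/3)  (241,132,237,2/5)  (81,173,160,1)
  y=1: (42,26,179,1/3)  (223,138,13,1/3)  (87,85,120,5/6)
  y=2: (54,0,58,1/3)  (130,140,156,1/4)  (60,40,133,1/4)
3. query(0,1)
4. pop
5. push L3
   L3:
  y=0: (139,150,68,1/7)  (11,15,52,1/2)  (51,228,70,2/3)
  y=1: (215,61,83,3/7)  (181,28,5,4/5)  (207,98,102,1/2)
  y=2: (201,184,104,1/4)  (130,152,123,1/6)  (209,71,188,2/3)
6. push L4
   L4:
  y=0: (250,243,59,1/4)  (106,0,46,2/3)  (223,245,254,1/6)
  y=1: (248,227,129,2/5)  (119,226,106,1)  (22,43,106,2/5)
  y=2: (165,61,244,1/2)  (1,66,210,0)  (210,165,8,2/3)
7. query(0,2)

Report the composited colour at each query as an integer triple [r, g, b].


query (0,1) [L1,L2] — begin 0,0,0
L1 α=2/3: [314/3, 214/3, 230/3]
L2 α=1/3: [754/9, 506/9, 997/9]
= [84, 56, 111]

query (0,2) [L1,L3,L4] — begin 0,0,0
+L1 (α=2/3) → [484/3, 70/3, 382/3]
+L3 (α=1/4) → [685/4, 127/2, 243/2]
+L4 (α=1/2) → [1345/8, 249/4, 731/4]
rounded: [168, 62, 183]


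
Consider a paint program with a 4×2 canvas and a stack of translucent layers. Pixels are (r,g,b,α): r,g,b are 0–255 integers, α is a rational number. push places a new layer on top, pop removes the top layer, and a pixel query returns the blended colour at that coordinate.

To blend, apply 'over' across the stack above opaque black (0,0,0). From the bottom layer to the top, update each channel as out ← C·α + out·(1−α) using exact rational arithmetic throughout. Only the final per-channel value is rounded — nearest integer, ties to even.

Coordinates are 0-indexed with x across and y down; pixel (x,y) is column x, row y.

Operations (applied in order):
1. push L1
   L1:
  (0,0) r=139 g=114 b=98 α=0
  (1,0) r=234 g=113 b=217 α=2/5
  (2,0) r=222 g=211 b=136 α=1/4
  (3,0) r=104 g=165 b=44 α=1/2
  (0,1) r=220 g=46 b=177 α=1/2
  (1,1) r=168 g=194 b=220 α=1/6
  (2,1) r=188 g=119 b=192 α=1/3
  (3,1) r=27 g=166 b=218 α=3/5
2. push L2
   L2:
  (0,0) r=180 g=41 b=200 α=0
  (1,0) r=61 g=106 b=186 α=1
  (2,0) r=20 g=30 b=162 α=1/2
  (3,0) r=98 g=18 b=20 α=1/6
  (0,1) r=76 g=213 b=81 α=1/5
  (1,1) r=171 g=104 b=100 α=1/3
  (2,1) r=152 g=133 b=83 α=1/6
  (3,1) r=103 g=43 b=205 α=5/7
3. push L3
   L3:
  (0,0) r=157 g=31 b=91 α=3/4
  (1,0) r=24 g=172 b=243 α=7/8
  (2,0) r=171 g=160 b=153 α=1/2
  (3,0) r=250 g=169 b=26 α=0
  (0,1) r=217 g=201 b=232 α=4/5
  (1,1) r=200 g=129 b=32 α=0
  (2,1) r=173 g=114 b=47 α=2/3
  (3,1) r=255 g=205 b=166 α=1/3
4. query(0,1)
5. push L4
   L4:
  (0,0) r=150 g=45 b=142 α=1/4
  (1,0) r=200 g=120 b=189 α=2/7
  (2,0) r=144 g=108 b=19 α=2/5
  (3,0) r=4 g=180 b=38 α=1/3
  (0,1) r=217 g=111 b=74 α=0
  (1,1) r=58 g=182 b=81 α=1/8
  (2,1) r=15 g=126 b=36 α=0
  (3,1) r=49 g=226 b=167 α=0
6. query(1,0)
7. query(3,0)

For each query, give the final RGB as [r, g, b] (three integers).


(0,1) stack=L1,L2,L3; from [0,0,0]:
+L1 (α=1/2) → [110, 23, 177/2]
+L2 (α=1/5) → [516/5, 61, 87]
+L3 (α=4/5) → [4856/25, 173, 203]
→ [194, 173, 203]

at x=1,y=0 over L1,L2,L3,L4:
after L1 α=2/5: [468/5, 226/5, 434/5]
after L2 α=1: [61, 106, 186]
after L3 α=7/8: [229/8, 655/4, 1887/8]
after L4 α=2/7: [4345/56, 605/4, 12459/56]
rounded: [78, 151, 222]

query (3,0) [L1,L2,L3,L4] — begin 0,0,0
+L1 (α=1/2) → [52, 165/2, 22]
+L2 (α=1/6) → [179/3, 287/4, 65/3]
+L3 (α=0) → [179/3, 287/4, 65/3]
+L4 (α=1/3) → [370/9, 647/6, 244/9]
= [41, 108, 27]


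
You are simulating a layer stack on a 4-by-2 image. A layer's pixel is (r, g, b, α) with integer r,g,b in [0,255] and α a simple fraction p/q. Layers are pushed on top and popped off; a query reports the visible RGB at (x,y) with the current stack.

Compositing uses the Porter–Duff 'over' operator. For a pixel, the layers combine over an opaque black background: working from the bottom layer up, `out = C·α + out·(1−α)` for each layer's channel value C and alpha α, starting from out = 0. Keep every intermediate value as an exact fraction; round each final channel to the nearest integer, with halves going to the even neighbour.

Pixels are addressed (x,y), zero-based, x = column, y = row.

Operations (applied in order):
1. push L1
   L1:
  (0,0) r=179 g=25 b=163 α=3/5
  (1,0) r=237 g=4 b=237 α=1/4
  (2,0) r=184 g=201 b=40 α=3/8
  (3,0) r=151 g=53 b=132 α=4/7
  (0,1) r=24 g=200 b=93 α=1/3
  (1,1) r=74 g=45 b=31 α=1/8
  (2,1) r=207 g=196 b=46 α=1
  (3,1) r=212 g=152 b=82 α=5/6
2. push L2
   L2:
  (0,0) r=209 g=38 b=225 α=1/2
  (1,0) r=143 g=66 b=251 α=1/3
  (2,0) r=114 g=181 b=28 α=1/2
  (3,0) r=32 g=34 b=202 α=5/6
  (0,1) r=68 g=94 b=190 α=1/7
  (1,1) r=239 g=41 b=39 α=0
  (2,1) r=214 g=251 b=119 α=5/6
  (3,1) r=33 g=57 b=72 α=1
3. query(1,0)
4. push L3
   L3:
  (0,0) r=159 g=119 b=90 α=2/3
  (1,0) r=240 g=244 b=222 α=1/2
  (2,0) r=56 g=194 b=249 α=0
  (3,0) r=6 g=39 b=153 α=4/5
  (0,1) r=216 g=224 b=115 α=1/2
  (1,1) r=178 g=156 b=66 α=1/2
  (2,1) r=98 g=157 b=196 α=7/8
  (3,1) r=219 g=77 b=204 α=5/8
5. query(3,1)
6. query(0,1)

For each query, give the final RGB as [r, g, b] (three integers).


at x=1,y=0 over L1,L2:
+L1 (α=1/4) → [237/4, 1, 237/4]
+L2 (α=1/3) → [523/6, 68/3, 739/6]
→ [87, 23, 123]

query (3,1) [L1,L2,L3] — begin 0,0,0
after L1 α=5/6: [530/3, 380/3, 205/3]
after L2 α=1: [33, 57, 72]
after L3 α=5/8: [597/4, 139/2, 309/2]
= [149, 70, 154]

at x=0,y=1 over L1,L2,L3:
+L1 (α=1/3) → [8, 200/3, 31]
+L2 (α=1/7) → [116/7, 494/7, 376/7]
+L3 (α=1/2) → [814/7, 1031/7, 1181/14]
→ [116, 147, 84]


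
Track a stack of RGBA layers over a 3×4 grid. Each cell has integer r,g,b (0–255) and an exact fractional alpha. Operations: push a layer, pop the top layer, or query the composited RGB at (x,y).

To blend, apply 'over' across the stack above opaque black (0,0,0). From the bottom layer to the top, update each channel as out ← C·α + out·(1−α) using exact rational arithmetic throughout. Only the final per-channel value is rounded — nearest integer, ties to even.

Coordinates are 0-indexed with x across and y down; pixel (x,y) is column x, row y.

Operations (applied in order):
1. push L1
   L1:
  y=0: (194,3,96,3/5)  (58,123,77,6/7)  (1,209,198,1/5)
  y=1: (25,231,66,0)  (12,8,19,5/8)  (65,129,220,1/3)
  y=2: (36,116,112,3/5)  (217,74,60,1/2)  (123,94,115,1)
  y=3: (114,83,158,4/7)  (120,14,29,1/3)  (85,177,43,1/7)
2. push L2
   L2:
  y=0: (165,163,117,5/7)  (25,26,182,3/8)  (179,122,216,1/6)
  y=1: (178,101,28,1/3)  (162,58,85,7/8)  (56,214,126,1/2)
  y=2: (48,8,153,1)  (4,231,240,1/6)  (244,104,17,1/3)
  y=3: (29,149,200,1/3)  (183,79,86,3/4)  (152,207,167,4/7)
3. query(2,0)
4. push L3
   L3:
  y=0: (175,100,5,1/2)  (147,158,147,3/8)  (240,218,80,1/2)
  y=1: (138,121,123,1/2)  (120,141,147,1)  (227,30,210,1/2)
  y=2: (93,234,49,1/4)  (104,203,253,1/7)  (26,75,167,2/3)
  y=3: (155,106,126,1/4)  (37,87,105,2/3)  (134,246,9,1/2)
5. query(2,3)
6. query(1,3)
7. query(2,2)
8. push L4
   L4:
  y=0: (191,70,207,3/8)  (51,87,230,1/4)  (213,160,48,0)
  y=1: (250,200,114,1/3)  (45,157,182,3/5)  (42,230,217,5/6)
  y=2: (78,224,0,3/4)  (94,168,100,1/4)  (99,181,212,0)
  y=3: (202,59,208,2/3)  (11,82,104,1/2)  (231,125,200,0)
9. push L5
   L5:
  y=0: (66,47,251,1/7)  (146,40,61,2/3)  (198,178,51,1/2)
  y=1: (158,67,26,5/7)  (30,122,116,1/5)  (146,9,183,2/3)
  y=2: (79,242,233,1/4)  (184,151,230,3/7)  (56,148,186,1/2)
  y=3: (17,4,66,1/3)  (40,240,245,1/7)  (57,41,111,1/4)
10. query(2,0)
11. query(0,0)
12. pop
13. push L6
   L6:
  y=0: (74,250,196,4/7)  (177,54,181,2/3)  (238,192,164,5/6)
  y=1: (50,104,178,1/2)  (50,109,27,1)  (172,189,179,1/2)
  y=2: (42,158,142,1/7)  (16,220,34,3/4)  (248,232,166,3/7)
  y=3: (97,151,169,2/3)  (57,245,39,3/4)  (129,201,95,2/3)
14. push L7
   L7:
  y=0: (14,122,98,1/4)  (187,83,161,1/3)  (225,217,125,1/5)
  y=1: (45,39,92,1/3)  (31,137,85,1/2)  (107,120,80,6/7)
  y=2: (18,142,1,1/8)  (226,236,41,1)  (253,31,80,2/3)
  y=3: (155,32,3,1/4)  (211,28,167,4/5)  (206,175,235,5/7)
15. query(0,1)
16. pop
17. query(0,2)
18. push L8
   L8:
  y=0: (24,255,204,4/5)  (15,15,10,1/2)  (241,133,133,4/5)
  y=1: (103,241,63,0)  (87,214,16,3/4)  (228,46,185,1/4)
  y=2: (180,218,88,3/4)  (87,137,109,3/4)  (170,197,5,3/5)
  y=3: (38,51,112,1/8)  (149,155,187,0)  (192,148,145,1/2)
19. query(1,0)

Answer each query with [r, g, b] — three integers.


query (2,0) [L1,L2] — begin 0,0,0
L1 α=1/5: [1/5, 209/5, 198/5]
L2 α=1/6: [30, 331/6, 69]
rounded: [30, 55, 69]

query (2,3) [L1,L2,L3] — begin 0,0,0
L1 α=1/7: [85/7, 177/7, 43/7]
L2 α=4/7: [4511/49, 6327/49, 4805/49]
L3 α=1/2: [11077/98, 18381/98, 2623/49]
= [113, 188, 54]

at x=1,y=3 over L1,L2,L3:
after L1 α=1/3: [40, 14/3, 29/3]
after L2 α=3/4: [589/4, 725/12, 803/12]
after L3 α=2/3: [295/4, 2813/36, 3323/36]
rounded: [74, 78, 92]

query (2,2) [L1,L2,L3] — begin 0,0,0
after L1 α=1: [123, 94, 115]
after L2 α=1/3: [490/3, 292/3, 247/3]
after L3 α=2/3: [646/9, 742/9, 1249/9]
= [72, 82, 139]

(2,0) stack=L1,L2,L3,L4,L5; from [0,0,0]:
L1 α=1/5: [1/5, 209/5, 198/5]
L2 α=1/6: [30, 331/6, 69]
L3 α=1/2: [135, 1639/12, 149/2]
L4 α=0: [135, 1639/12, 149/2]
L5 α=1/2: [333/2, 3775/24, 251/4]
rounded: [166, 157, 63]

(0,0) stack=L1,L2,L3,L4,L5; from [0,0,0]:
after L1 α=3/5: [582/5, 9/5, 288/5]
after L2 α=5/7: [5289/35, 4093/35, 3501/35]
after L3 α=1/2: [5707/35, 7593/70, 1838/35]
after L4 α=3/8: [4859/28, 10533/112, 6185/56]
after L5 α=1/7: [15501/98, 34231/392, 25583/196]
→ [158, 87, 131]

(0,1) stack=L1,L2,L3,L4,L6,L7; from [0,0,0]:
+L1 (α=0) → [0, 0, 0]
+L2 (α=1/3) → [178/3, 101/3, 28/3]
+L3 (α=1/2) → [296/3, 232/3, 397/6]
+L4 (α=1/3) → [1342/9, 1064/9, 739/9]
+L6 (α=1/2) → [896/9, 1000/9, 2341/18]
+L7 (α=1/3) → [2197/27, 2351/27, 3169/27]
→ [81, 87, 117]

(0,2) stack=L1,L2,L3,L4,L6; from [0,0,0]:
L1 α=3/5: [108/5, 348/5, 336/5]
L2 α=1: [48, 8, 153]
L3 α=1/4: [237/4, 129/2, 127]
L4 α=3/4: [1173/16, 1473/8, 127/4]
L6 α=1/7: [3855/56, 5051/28, 95/2]
= [69, 180, 48]

(1,0) stack=L1,L2,L3,L4,L6,L8; from [0,0,0]:
after L1 α=6/7: [348/7, 738/7, 66]
after L2 α=3/8: [2265/56, 1059/14, 219/2]
after L3 α=3/8: [36021/448, 11931/112, 1977/16]
after L4 α=1/4: [130911/1792, 45537/448, 9611/64]
after L6 α=2/3: [255093/1792, 31307/448, 32779/192]
after L8 α=1/2: [281973/3584, 38027/896, 34699/384]
→ [79, 42, 90]


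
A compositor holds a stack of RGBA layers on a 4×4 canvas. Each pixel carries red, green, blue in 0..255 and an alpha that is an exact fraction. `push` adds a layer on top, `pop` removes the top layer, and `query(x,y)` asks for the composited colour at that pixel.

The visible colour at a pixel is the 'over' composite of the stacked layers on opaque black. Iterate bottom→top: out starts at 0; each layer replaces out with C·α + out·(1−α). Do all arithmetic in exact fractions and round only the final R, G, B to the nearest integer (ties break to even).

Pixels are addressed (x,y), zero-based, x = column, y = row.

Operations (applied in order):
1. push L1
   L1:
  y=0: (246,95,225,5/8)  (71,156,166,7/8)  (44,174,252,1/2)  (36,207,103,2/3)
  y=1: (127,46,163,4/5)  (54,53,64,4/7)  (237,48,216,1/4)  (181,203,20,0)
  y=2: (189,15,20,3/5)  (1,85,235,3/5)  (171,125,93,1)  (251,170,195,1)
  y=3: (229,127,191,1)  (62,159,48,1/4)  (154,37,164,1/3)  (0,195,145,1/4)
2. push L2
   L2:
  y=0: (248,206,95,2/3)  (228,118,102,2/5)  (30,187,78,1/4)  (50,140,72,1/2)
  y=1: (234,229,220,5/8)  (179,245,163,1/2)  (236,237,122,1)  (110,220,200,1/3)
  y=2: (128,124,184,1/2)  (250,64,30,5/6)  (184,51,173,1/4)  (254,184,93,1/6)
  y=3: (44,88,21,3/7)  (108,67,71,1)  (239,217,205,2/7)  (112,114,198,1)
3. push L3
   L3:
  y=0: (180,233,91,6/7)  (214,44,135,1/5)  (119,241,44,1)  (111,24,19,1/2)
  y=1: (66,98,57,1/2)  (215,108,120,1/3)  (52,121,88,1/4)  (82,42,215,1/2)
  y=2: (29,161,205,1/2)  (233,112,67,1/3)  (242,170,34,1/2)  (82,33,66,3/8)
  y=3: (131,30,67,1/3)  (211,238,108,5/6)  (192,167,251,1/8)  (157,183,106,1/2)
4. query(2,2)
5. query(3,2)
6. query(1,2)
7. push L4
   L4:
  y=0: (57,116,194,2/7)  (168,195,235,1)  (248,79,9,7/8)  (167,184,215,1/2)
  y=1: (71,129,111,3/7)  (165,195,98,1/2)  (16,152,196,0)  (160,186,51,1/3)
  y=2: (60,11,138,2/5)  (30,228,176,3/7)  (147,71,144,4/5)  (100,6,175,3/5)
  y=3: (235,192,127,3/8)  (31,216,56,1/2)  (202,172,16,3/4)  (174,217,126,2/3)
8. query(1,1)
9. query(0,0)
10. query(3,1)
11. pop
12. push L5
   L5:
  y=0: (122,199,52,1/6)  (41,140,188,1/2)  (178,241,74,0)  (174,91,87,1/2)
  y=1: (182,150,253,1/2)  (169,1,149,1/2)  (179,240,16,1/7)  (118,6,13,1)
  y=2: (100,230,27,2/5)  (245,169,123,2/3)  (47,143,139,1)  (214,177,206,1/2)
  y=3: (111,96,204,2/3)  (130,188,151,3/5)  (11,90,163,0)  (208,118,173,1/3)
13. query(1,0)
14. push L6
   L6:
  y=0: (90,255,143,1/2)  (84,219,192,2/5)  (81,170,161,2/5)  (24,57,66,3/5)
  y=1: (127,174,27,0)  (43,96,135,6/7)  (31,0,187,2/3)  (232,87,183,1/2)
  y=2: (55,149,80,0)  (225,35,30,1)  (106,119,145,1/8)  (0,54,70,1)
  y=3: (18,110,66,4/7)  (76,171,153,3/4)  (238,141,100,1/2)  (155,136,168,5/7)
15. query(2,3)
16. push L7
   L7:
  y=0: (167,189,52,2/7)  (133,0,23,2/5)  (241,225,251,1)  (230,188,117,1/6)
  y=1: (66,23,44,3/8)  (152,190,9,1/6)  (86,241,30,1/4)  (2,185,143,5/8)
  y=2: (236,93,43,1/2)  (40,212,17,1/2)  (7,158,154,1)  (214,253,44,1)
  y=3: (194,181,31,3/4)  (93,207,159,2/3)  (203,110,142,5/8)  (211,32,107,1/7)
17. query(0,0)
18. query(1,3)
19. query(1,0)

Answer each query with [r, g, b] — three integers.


query (2,2) [L1,L2,L3] — begin 0,0,0
after L1 α=1: [171, 125, 93]
after L2 α=1/4: [697/4, 213/2, 113]
after L3 α=1/2: [1665/8, 553/4, 147/2]
→ [208, 138, 74]

(3,2) stack=L1,L2,L3; from [0,0,0]:
after L1 α=1: [251, 170, 195]
after L2 α=1/6: [503/2, 517/3, 178]
after L3 α=3/8: [3007/16, 1441/12, 136]
rounded: [188, 120, 136]

at x=1,y=2 over L1,L2,L3:
L1 α=3/5: [3/5, 51, 141]
L2 α=5/6: [6253/30, 371/6, 97/2]
L3 α=1/3: [9748/45, 707/9, 164/3]
= [217, 79, 55]

at x=1,y=1 over L1,L2,L3,L4:
after L1 α=4/7: [216/7, 212/7, 256/7]
after L2 α=1/2: [1469/14, 1927/14, 1397/14]
after L3 α=1/3: [2974/21, 2683/21, 2237/21]
after L4 α=1/2: [6439/42, 3389/21, 4295/42]
→ [153, 161, 102]

(0,0) stack=L1,L2,L3,L4; from [0,0,0]:
after L1 α=5/8: [615/4, 475/8, 1125/8]
after L2 α=2/3: [2599/12, 1257/8, 2645/24]
after L3 α=6/7: [15559/84, 12441/56, 15749/168]
after L4 α=2/7: [87371/588, 75197/392, 143929/1176]
→ [149, 192, 122]

at x=3,y=1 over L1,L2,L3,L4:
after L1 α=0: [0, 0, 0]
after L2 α=1/3: [110/3, 220/3, 200/3]
after L3 α=1/2: [178/3, 173/3, 845/6]
after L4 α=1/3: [836/9, 904/9, 998/9]
= [93, 100, 111]

query (1,0) [L1,L2,L3,L5] — begin 0,0,0
+L1 (α=7/8) → [497/8, 273/2, 581/4]
+L2 (α=2/5) → [5139/40, 1291/10, 2559/20]
+L3 (α=1/5) → [7279/50, 2802/25, 3234/25]
+L5 (α=1/2) → [9329/100, 3151/25, 3967/25]
rounded: [93, 126, 159]

query (2,3) [L1,L2,L3,L5,L6] — begin 0,0,0
L1 α=1/3: [154/3, 37/3, 164/3]
L2 α=2/7: [2204/21, 1487/21, 2050/21]
L3 α=1/8: [695/6, 497/6, 2803/24]
L5 α=0: [695/6, 497/6, 2803/24]
L6 α=1/2: [2123/12, 1343/12, 5203/48]
= [177, 112, 108]

query (0,0) [L1,L2,L3,L5,L6,L7] — begin 0,0,0
after L1 α=5/8: [615/4, 475/8, 1125/8]
after L2 α=2/3: [2599/12, 1257/8, 2645/24]
after L3 α=6/7: [15559/84, 12441/56, 15749/168]
after L5 α=1/6: [88043/504, 73349/336, 87481/1008]
after L6 α=1/2: [133403/1008, 159029/672, 231625/2016]
after L7 α=2/7: [1003687/7056, 1049161/4704, 1367789/14112]
= [142, 223, 97]

at x=1,y=3 over L1,L2,L3,L5,L6,L7:
after L1 α=1/4: [31/2, 159/4, 12]
after L2 α=1: [108, 67, 71]
after L3 α=5/6: [1163/6, 419/2, 611/6]
after L5 α=3/5: [2333/15, 983/5, 394/3]
after L6 α=3/4: [5753/60, 887/5, 1771/12]
after L7 α=2/3: [16913/180, 2957/15, 5587/36]
= [94, 197, 155]

(1,0) stack=L1,L2,L3,L5,L6,L7; from [0,0,0]:
after L1 α=7/8: [497/8, 273/2, 581/4]
after L2 α=2/5: [5139/40, 1291/10, 2559/20]
after L3 α=1/5: [7279/50, 2802/25, 3234/25]
after L5 α=1/2: [9329/100, 3151/25, 3967/25]
after L6 α=2/5: [44787/500, 20403/125, 21501/125]
after L7 α=2/5: [267361/2500, 61209/625, 70253/625]
= [107, 98, 112]


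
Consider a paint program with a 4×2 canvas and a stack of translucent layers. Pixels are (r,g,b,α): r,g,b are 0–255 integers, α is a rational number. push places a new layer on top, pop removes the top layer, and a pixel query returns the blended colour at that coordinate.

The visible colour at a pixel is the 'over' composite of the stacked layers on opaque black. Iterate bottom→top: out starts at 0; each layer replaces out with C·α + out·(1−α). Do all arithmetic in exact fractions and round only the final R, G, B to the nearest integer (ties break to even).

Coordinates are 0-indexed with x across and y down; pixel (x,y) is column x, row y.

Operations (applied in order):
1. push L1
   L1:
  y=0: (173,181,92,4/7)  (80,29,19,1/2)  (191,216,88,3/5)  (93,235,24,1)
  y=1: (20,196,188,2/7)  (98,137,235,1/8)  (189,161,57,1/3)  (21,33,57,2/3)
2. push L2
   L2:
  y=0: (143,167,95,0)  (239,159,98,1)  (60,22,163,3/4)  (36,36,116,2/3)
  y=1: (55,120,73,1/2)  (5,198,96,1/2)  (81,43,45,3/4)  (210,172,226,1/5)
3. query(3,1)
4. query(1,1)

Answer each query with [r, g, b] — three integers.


(3,1) stack=L1,L2; from [0,0,0]:
+L1 (α=2/3) → [14, 22, 38]
+L2 (α=1/5) → [266/5, 52, 378/5]
rounded: [53, 52, 76]

(1,1) stack=L1,L2; from [0,0,0]:
after L1 α=1/8: [49/4, 137/8, 235/8]
after L2 α=1/2: [69/8, 1721/16, 1003/16]
→ [9, 108, 63]


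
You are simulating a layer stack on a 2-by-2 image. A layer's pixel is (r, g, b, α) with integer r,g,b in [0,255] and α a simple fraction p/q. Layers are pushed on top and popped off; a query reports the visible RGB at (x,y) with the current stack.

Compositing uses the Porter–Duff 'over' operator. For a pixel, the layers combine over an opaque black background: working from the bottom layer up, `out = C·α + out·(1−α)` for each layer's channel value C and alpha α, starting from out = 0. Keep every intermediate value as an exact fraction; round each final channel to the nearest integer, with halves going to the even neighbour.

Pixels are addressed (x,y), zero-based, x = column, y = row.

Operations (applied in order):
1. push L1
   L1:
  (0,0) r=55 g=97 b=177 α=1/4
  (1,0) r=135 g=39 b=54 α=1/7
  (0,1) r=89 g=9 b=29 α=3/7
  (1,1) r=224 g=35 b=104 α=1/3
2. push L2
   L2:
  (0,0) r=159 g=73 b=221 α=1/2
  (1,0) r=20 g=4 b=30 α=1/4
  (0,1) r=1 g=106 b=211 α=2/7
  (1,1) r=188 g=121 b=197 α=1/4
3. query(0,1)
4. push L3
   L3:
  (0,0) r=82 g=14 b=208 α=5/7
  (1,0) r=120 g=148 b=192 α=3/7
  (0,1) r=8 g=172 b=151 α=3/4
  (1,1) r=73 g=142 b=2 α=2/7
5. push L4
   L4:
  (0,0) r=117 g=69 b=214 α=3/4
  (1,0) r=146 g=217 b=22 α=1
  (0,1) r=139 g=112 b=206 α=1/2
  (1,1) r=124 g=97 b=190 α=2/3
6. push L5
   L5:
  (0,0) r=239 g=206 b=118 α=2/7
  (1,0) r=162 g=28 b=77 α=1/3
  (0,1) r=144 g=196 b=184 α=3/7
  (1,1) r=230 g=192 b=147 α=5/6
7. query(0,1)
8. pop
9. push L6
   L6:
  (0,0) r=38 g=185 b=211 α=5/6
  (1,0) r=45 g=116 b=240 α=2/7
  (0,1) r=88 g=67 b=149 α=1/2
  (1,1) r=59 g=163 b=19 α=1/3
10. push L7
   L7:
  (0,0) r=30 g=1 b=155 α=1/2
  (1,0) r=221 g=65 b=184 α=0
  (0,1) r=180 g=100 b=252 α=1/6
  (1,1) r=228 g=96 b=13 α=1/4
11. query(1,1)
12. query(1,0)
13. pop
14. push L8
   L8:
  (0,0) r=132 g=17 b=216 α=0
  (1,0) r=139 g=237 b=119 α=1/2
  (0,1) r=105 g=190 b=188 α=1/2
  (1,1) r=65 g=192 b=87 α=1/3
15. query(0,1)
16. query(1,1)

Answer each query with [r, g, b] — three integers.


(0,1) stack=L1,L2; from [0,0,0]:
+L1 (α=3/7) → [267/7, 27/7, 87/7]
+L2 (α=2/7) → [1349/49, 1619/49, 3389/49]
= [28, 33, 69]

(0,1) stack=L1,L2,L3,L4,L5; from [0,0,0]:
after L1 α=3/7: [267/7, 27/7, 87/7]
after L2 α=2/7: [1349/49, 1619/49, 3389/49]
after L3 α=3/4: [2525/196, 26903/196, 12793/98]
after L4 α=1/2: [29769/392, 48855/392, 32981/196]
after L5 α=3/7: [72105/686, 106479/686, 60029/343]
= [105, 155, 175]

at x=1,y=1 over L1,L2,L3,L4,L6,L7:
after L1 α=1/3: [224/3, 35/3, 104/3]
after L2 α=1/4: [103, 39, 301/4]
after L3 α=2/7: [661/7, 479/7, 1521/28]
after L4 α=2/3: [799/7, 1837/21, 12161/84]
after L6 α=1/3: [2011/21, 7097/63, 12959/126]
after L7 α=1/4: [3607/28, 9113/84, 13505/168]
→ [129, 108, 80]

(1,0) stack=L1,L2,L3,L4,L6,L7; from [0,0,0]:
after L1 α=1/7: [135/7, 39/7, 54/7]
after L2 α=1/4: [545/28, 145/28, 93/7]
after L3 α=3/7: [3065/49, 3253/49, 4404/49]
after L4 α=1: [146, 217, 22]
after L6 α=2/7: [820/7, 1317/7, 590/7]
after L7 α=0: [820/7, 1317/7, 590/7]
rounded: [117, 188, 84]

query (0,1) [L1,L2,L3,L4,L6,L8] — begin 0,0,0
+L1 (α=3/7) → [267/7, 27/7, 87/7]
+L2 (α=2/7) → [1349/49, 1619/49, 3389/49]
+L3 (α=3/4) → [2525/196, 26903/196, 12793/98]
+L4 (α=1/2) → [29769/392, 48855/392, 32981/196]
+L6 (α=1/2) → [64265/784, 75119/784, 62185/392]
+L8 (α=1/2) → [146585/1568, 224079/1568, 135881/784]
= [93, 143, 173]

(1,1) stack=L1,L2,L3,L4,L6,L8; from [0,0,0]:
L1 α=1/3: [224/3, 35/3, 104/3]
L2 α=1/4: [103, 39, 301/4]
L3 α=2/7: [661/7, 479/7, 1521/28]
L4 α=2/3: [799/7, 1837/21, 12161/84]
L6 α=1/3: [2011/21, 7097/63, 12959/126]
L8 α=1/3: [5387/63, 26290/189, 18440/189]
= [86, 139, 98]


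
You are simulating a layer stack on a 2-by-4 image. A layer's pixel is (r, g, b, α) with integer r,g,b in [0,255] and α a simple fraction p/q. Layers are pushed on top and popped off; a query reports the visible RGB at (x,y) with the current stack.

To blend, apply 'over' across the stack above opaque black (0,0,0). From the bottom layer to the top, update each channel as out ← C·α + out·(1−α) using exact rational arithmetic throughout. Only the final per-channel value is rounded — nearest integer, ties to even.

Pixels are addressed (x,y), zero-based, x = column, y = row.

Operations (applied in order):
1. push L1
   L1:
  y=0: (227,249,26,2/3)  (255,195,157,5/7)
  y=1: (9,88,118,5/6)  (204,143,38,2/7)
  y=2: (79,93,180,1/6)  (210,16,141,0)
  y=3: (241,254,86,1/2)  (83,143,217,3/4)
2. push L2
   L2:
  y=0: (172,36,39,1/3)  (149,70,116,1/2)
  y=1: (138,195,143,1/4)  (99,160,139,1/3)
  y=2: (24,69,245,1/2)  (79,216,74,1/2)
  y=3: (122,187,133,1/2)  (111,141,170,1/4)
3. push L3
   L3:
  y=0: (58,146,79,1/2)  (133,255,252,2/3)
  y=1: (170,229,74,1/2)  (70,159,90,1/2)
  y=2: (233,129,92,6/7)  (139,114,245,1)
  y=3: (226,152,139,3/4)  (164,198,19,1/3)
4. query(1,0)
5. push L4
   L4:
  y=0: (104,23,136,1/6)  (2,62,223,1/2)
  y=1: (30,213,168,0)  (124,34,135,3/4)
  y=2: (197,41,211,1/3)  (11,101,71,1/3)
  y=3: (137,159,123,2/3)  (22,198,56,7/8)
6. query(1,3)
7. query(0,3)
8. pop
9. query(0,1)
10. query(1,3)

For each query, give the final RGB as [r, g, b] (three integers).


(1,0) stack=L1,L2,L3; from [0,0,0]:
after L1 α=5/7: [1275/7, 975/7, 785/7]
after L2 α=1/2: [1159/7, 1465/14, 1597/14]
after L3 α=2/3: [1007/7, 8605/42, 8653/42]
rounded: [144, 205, 206]

query (1,3) [L1,L2,L3,L4] — begin 0,0,0
after L1 α=3/4: [249/4, 429/4, 651/4]
after L2 α=1/4: [1191/16, 1851/16, 2633/16]
after L3 α=1/3: [2503/24, 1145/8, 2785/24]
after L4 α=7/8: [6199/192, 12233/64, 12193/192]
rounded: [32, 191, 64]

(0,3) stack=L1,L2,L3,L4; from [0,0,0]:
after L1 α=1/2: [241/2, 127, 43]
after L2 α=1/2: [485/4, 157, 88]
after L3 α=3/4: [3197/16, 613/4, 505/4]
after L4 α=2/3: [2527/16, 1885/12, 1489/12]
→ [158, 157, 124]

at x=0,y=1 over L1,L2,L3:
+L1 (α=5/6) → [15/2, 220/3, 295/3]
+L2 (α=1/4) → [321/8, 415/4, 219/2]
+L3 (α=1/2) → [1681/16, 1331/8, 367/4]
rounded: [105, 166, 92]

(1,3) stack=L1,L2,L3; from [0,0,0]:
L1 α=3/4: [249/4, 429/4, 651/4]
L2 α=1/4: [1191/16, 1851/16, 2633/16]
L3 α=1/3: [2503/24, 1145/8, 2785/24]
→ [104, 143, 116]


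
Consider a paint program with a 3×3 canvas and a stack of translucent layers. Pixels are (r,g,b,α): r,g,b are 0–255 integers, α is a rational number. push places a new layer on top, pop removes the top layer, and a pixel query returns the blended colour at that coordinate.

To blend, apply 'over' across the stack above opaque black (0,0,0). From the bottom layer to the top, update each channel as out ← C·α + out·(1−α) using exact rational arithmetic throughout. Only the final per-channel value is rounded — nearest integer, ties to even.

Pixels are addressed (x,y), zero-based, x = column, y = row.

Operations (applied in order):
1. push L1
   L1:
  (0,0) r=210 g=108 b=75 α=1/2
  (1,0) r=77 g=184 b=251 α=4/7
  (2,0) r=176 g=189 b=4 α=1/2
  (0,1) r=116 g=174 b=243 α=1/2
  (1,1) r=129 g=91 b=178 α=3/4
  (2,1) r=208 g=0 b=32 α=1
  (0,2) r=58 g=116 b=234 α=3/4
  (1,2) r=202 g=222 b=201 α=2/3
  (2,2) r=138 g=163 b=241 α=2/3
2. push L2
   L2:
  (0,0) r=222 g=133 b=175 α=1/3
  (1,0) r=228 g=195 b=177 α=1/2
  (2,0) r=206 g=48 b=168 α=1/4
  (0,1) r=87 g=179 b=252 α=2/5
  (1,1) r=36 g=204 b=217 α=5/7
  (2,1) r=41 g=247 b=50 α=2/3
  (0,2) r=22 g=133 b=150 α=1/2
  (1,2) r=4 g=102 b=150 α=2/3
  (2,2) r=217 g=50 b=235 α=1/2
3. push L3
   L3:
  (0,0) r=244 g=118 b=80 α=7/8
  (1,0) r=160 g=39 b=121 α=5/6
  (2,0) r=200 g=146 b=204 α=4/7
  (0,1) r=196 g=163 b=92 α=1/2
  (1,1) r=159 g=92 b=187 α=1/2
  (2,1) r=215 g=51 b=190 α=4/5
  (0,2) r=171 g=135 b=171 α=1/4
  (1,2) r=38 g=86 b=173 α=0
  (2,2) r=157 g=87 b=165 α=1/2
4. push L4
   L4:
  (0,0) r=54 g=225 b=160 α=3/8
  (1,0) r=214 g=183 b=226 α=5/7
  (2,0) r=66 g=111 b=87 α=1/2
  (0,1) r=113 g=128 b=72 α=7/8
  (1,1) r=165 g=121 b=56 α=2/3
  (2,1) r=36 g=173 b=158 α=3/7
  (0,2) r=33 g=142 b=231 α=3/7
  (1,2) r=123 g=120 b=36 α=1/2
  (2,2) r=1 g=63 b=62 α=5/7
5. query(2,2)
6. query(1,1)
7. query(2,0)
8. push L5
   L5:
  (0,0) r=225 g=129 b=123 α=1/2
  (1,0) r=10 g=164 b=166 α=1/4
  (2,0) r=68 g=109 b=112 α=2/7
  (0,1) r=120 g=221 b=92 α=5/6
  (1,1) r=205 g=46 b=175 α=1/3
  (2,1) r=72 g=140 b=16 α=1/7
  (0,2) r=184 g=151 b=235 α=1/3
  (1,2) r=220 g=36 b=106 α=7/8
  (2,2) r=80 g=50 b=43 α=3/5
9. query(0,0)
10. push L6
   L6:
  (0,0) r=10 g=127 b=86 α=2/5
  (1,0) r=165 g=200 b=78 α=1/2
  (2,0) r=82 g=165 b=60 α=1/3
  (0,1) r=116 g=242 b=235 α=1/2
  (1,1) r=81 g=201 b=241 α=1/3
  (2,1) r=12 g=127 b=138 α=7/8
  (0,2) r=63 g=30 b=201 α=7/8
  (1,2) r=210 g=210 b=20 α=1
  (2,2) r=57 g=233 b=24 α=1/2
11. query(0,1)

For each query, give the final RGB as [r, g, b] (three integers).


(2,2) stack=L1,L2,L3,L4; from [0,0,0]:
L1 α=2/3: [92, 326/3, 482/3]
L2 α=1/2: [309/2, 238/3, 1187/6]
L3 α=1/2: [623/4, 499/6, 2177/12]
L4 α=5/7: [633/14, 1444/21, 4037/42]
→ [45, 69, 96]

(1,1) stack=L1,L2,L3,L4; from [0,0,0]:
L1 α=3/4: [387/4, 273/4, 267/2]
L2 α=5/7: [747/14, 2313/14, 1352/7]
L3 α=1/2: [2973/28, 3601/28, 2661/14]
L4 α=2/3: [4071/28, 3459/28, 4229/42]
→ [145, 124, 101]

(2,0) stack=L1,L2,L3,L4; from [0,0,0]:
+L1 (α=1/2) → [88, 189/2, 2]
+L2 (α=1/4) → [235/2, 663/8, 87/2]
+L3 (α=4/7) → [2305/14, 6661/56, 1893/14]
+L4 (α=1/2) → [3229/28, 12877/112, 3111/28]
rounded: [115, 115, 111]

query (0,0) [L1,L2,L3,L4,L5] — begin 0,0,0
+L1 (α=1/2) → [105, 54, 75/2]
+L2 (α=1/3) → [144, 241/3, 250/3]
+L3 (α=7/8) → [463/2, 2719/24, 965/12]
+L4 (α=3/8) → [2639/16, 29795/192, 10585/96]
+L5 (α=1/2) → [6239/32, 54563/384, 22393/192]
= [195, 142, 117]

(0,1) stack=L1,L2,L3,L4,L5,L6; from [0,0,0]:
L1 α=1/2: [58, 87, 243/2]
L2 α=2/5: [348/5, 619/5, 1737/10]
L3 α=1/2: [664/5, 717/5, 2657/20]
L4 α=7/8: [4619/40, 5197/40, 12737/160]
L5 α=5/6: [28619/240, 49397/240, 28779/320]
L6 α=1/2: [56459/480, 107477/480, 103979/640]
rounded: [118, 224, 162]


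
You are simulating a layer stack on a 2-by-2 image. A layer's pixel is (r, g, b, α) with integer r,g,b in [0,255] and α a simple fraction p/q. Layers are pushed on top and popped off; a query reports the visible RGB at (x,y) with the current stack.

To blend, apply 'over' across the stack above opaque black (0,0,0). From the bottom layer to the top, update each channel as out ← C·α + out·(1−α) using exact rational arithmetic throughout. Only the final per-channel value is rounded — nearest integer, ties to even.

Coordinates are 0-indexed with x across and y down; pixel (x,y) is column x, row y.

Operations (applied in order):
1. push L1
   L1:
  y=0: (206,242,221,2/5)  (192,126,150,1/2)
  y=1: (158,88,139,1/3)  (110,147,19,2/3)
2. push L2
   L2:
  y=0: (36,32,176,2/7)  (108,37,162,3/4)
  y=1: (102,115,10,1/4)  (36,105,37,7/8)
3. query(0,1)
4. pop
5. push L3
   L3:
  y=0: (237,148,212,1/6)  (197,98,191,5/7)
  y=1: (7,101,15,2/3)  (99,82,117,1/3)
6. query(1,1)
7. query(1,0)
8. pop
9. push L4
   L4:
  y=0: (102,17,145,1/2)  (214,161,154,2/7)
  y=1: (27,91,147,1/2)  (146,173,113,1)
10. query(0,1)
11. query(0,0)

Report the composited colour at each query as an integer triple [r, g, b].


(0,1) stack=L1,L2; from [0,0,0]:
+L1 (α=1/3) → [158/3, 88/3, 139/3]
+L2 (α=1/4) → [65, 203/4, 149/4]
= [65, 51, 37]

(1,1) stack=L1,L3; from [0,0,0]:
after L1 α=2/3: [220/3, 98, 38/3]
after L3 α=1/3: [737/9, 278/3, 427/9]
→ [82, 93, 47]

query (1,0) [L1,L3] — begin 0,0,0
+L1 (α=1/2) → [96, 63, 75]
+L3 (α=5/7) → [1177/7, 88, 1105/7]
→ [168, 88, 158]

at x=0,y=1 over L1,L4:
after L1 α=1/3: [158/3, 88/3, 139/3]
after L4 α=1/2: [239/6, 361/6, 290/3]
= [40, 60, 97]

at x=0,y=0 over L1,L4:
+L1 (α=2/5) → [412/5, 484/5, 442/5]
+L4 (α=1/2) → [461/5, 569/10, 1167/10]
= [92, 57, 117]


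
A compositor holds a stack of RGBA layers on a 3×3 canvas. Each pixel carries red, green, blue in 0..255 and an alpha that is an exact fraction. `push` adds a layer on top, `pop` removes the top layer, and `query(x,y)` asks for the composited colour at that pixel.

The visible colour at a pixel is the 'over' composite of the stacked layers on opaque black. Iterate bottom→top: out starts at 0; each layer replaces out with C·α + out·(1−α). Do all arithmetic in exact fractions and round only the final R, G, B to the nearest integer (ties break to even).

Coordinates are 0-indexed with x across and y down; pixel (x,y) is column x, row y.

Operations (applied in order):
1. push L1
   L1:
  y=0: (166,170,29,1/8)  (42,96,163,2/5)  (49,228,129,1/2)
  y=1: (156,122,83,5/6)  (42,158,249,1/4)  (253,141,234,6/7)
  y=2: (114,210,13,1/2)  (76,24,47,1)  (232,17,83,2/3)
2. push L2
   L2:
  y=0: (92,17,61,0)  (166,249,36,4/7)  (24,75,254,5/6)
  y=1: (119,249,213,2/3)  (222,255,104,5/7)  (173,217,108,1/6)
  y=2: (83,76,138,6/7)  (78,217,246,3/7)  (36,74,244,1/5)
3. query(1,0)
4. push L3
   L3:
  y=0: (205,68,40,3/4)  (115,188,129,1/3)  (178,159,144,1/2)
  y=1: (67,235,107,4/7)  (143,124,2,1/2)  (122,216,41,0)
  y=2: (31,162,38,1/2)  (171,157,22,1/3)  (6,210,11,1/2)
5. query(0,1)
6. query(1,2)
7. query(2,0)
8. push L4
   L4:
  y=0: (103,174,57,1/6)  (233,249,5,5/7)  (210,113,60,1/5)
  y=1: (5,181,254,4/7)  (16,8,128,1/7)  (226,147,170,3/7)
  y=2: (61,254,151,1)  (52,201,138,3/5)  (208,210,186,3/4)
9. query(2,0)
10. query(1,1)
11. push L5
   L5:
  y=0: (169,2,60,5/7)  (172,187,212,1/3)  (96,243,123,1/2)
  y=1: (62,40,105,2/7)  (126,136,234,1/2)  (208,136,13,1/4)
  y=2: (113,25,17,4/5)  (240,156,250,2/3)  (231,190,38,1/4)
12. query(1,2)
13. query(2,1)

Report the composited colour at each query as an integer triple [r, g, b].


(1,0) stack=L1,L2; from [0,0,0]:
L1 α=2/5: [84/5, 192/5, 326/5]
L2 α=4/7: [3572/35, 5556/35, 1698/35]
rounded: [102, 159, 49]

(0,1) stack=L1,L2,L3; from [0,0,0]:
L1 α=5/6: [130, 305/3, 415/6]
L2 α=2/3: [368/3, 1799/9, 2971/18]
L3 α=4/7: [636/7, 4619/21, 5539/42]
rounded: [91, 220, 132]

(1,2) stack=L1,L2,L3; from [0,0,0]:
L1 α=1: [76, 24, 47]
L2 α=3/7: [538/7, 747/7, 926/7]
L3 α=1/3: [2273/21, 2593/21, 2006/21]
→ [108, 123, 96]

query (2,0) [L1,L2,L3] — begin 0,0,0
after L1 α=1/2: [49/2, 114, 129/2]
after L2 α=5/6: [289/12, 163/2, 2669/12]
after L3 α=1/2: [2425/24, 481/4, 4397/24]
→ [101, 120, 183]

(2,0) stack=L1,L2,L3,L4; from [0,0,0]:
after L1 α=1/2: [49/2, 114, 129/2]
after L2 α=5/6: [289/12, 163/2, 2669/12]
after L3 α=1/2: [2425/24, 481/4, 4397/24]
after L4 α=1/5: [737/6, 594/5, 4757/30]
rounded: [123, 119, 159]

at x=1,y=1 over L1,L2,L3,L4:
+L1 (α=1/4) → [21/2, 79/2, 249/4]
+L2 (α=5/7) → [1131/7, 1354/7, 1289/14]
+L3 (α=1/2) → [1066/7, 1111/7, 1317/28]
+L4 (α=1/7) → [6508/49, 6722/49, 5743/98]
rounded: [133, 137, 59]

query (1,2) [L1,L2,L3,L4,L5] — begin 0,0,0
L1 α=1: [76, 24, 47]
L2 α=3/7: [538/7, 747/7, 926/7]
L3 α=1/3: [2273/21, 2593/21, 2006/21]
L4 α=3/5: [7822/105, 17849/105, 12706/105]
L5 α=2/3: [58222/315, 50609/315, 65206/315]
rounded: [185, 161, 207]

at x=2,y=1 over L1,L2,L3,L4,L5:
L1 α=6/7: [1518/7, 846/7, 1404/7]
L2 α=1/6: [8801/42, 5749/42, 1296/7]
L3 α=0: [8801/42, 5749/42, 1296/7]
L4 α=3/7: [31840/147, 20759/147, 8754/49]
L5 α=1/4: [10508/49, 27423/196, 26899/196]
rounded: [214, 140, 137]
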